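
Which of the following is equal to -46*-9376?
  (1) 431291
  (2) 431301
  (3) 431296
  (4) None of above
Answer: 3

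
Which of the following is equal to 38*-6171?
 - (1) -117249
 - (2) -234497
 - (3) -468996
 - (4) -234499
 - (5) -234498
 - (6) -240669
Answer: 5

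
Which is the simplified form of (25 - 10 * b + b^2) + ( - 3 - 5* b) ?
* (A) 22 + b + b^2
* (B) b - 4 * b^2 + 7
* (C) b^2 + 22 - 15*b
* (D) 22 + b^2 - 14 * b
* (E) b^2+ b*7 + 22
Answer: C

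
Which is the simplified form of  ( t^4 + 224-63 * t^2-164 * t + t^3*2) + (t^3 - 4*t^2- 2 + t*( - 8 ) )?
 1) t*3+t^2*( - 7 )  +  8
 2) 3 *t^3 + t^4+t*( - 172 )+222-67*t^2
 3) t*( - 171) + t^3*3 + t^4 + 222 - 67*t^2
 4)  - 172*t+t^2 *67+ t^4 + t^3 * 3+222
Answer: 2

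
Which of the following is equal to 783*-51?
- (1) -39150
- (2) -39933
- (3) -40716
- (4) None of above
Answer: 2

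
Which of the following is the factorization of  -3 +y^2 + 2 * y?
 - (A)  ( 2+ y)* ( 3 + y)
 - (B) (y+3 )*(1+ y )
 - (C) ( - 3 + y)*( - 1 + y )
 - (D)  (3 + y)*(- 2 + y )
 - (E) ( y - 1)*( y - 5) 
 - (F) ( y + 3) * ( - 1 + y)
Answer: F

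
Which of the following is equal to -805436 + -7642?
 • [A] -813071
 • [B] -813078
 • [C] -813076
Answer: B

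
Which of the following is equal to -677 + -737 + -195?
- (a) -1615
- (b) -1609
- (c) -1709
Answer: b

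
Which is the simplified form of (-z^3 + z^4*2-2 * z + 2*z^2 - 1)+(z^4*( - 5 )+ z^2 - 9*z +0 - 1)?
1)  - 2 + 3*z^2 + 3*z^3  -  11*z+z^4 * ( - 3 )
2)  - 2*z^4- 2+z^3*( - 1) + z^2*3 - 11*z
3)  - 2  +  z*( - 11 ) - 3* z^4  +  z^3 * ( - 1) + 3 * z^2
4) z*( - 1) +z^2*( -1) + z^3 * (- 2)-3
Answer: 3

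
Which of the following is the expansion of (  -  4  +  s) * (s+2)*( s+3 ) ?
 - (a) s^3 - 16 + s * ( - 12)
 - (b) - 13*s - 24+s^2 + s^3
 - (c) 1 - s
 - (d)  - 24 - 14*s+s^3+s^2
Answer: d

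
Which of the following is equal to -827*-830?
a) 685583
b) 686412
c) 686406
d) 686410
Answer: d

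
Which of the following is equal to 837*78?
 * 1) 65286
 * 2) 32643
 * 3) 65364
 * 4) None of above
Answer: 1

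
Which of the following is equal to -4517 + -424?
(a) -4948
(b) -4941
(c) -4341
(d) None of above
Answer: b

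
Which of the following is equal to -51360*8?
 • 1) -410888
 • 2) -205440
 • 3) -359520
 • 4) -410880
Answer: 4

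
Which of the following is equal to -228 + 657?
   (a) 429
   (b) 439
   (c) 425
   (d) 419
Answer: a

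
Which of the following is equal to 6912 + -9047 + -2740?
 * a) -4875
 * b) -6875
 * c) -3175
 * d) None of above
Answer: a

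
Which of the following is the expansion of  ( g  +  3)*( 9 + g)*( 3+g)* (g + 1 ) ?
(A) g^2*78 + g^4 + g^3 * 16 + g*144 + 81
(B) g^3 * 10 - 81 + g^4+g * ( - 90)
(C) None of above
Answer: A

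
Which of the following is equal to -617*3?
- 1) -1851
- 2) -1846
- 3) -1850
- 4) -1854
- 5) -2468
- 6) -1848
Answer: 1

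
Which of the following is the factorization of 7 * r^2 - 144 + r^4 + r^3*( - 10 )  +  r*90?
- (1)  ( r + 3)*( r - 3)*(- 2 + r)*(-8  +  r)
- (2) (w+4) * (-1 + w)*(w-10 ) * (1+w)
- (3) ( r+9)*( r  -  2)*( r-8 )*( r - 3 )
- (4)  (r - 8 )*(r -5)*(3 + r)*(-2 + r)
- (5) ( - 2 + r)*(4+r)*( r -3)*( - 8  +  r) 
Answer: 1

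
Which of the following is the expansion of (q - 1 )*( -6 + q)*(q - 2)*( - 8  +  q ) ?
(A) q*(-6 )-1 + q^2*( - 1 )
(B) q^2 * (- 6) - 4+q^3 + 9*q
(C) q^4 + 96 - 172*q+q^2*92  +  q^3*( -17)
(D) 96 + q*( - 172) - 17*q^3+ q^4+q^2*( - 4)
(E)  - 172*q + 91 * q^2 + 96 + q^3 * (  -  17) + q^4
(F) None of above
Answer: C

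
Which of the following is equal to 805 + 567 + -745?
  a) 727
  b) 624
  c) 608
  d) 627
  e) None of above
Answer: d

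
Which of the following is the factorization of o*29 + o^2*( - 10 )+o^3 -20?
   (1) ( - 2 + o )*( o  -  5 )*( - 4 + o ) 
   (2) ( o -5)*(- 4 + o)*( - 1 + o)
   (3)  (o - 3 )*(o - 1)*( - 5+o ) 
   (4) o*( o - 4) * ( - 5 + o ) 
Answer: 2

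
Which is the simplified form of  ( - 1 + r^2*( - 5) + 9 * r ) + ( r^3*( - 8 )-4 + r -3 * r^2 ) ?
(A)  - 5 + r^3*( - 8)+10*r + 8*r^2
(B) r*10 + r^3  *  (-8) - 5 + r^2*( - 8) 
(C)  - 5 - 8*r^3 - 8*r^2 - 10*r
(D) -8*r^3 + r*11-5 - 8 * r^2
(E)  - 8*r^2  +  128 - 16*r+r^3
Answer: B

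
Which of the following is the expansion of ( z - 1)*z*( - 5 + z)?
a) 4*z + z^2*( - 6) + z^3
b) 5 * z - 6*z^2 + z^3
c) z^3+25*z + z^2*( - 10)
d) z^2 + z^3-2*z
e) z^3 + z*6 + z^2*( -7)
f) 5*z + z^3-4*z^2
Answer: b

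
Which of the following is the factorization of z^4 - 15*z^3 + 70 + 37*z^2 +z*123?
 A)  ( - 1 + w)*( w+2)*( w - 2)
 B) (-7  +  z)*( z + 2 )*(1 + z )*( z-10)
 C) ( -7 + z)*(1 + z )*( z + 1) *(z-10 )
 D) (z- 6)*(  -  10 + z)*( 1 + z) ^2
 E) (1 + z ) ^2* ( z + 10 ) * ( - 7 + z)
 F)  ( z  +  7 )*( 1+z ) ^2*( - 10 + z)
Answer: C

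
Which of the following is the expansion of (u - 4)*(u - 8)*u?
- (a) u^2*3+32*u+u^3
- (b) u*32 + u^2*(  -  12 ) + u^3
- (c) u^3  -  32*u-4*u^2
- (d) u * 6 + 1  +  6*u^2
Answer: b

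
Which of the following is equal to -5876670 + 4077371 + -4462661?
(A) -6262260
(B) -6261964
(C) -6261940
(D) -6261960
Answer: D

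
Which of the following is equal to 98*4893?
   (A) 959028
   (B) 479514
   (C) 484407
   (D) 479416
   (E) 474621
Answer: B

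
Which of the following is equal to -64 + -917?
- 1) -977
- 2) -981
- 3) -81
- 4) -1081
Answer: 2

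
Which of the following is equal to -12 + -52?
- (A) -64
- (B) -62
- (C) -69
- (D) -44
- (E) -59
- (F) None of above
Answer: A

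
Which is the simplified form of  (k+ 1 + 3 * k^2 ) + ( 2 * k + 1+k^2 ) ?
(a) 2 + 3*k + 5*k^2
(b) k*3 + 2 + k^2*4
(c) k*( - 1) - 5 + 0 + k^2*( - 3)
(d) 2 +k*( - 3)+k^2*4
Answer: b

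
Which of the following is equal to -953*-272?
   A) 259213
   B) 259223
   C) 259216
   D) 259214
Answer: C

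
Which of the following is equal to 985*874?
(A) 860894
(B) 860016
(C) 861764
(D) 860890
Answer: D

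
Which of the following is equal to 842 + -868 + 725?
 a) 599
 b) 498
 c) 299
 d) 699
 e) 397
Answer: d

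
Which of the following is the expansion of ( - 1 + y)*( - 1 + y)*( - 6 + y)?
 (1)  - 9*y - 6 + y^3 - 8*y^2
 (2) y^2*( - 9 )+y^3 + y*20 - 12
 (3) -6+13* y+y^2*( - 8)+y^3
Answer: 3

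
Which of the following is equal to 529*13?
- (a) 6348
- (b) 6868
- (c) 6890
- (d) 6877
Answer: d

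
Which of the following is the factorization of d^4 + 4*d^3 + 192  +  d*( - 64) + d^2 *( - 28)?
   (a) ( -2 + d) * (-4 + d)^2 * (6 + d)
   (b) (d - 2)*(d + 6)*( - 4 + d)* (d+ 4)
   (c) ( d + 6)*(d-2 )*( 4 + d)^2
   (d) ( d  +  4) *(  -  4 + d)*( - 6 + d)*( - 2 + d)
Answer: b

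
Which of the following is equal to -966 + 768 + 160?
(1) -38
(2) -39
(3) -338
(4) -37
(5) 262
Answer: 1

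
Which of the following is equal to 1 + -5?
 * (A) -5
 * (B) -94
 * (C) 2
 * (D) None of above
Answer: D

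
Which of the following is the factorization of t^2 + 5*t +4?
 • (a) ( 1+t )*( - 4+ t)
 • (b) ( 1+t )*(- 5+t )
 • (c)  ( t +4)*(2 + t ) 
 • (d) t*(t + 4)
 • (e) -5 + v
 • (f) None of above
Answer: f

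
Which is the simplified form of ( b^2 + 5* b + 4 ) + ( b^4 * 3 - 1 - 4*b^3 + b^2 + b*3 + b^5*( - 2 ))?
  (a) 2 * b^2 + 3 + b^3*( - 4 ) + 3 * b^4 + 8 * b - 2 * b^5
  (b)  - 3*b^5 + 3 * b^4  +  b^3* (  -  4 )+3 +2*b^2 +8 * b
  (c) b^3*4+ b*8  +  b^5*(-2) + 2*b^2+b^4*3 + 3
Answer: a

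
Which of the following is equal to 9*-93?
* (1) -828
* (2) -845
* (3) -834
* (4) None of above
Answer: 4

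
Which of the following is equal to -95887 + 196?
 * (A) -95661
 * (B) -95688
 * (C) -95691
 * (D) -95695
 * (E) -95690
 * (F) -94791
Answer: C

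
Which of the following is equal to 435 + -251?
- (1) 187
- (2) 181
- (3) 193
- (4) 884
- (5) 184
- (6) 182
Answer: 5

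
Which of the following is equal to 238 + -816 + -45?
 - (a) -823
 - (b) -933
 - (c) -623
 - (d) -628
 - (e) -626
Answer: c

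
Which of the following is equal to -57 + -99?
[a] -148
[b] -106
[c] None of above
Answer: c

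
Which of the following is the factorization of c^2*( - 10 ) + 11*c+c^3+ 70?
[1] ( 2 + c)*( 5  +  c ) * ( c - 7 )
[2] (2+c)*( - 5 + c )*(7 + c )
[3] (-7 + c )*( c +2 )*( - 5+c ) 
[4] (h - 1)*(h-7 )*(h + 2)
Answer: 3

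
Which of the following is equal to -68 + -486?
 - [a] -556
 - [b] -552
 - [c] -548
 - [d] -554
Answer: d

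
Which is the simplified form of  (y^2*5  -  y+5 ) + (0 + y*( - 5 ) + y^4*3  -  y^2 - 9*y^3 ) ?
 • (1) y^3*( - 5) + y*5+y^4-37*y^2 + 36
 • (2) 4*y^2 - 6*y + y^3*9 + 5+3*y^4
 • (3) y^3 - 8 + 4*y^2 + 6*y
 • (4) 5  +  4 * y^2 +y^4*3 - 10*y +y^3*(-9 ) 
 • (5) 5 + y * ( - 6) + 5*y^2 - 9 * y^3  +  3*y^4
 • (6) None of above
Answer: 6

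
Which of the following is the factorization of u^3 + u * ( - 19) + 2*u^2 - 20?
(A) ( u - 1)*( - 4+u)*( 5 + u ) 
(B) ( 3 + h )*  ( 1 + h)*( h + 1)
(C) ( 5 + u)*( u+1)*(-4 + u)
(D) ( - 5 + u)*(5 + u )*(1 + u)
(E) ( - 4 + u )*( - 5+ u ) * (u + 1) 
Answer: C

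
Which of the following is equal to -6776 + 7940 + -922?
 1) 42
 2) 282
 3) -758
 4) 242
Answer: 4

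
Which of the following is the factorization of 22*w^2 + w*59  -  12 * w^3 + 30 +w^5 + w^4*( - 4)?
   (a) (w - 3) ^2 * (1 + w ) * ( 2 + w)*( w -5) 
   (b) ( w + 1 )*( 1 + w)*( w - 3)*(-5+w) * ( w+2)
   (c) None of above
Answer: b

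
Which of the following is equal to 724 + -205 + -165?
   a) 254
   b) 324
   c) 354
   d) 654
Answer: c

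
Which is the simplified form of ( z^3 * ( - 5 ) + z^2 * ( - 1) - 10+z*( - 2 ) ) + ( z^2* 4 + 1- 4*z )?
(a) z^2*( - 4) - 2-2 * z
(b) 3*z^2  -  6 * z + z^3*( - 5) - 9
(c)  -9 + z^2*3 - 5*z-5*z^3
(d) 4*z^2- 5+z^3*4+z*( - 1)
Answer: b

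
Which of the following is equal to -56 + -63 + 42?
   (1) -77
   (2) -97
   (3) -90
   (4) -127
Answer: 1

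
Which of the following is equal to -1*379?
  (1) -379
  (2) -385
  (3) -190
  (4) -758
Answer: 1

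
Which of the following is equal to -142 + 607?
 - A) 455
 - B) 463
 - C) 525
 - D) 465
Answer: D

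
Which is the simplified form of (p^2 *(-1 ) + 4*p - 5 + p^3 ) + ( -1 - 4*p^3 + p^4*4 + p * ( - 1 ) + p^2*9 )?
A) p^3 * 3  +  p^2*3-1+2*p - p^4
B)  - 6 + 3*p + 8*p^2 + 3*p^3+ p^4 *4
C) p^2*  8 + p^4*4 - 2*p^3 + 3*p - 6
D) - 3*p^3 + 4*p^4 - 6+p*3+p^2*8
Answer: D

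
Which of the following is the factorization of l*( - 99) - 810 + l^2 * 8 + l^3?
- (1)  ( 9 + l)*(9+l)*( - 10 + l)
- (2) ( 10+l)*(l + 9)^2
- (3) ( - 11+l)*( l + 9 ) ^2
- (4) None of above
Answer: 1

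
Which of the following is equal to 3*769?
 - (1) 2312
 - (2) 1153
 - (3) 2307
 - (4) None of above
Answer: 3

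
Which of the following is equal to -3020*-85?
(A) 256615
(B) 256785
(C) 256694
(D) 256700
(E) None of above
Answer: D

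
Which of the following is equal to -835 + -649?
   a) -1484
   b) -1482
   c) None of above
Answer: a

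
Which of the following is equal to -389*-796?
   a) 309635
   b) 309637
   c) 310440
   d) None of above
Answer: d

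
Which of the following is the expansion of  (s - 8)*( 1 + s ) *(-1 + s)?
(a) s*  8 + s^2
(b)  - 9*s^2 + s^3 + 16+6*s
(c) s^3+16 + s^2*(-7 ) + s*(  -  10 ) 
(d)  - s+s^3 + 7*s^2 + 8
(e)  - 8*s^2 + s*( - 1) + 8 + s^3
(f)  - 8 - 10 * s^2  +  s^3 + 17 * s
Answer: e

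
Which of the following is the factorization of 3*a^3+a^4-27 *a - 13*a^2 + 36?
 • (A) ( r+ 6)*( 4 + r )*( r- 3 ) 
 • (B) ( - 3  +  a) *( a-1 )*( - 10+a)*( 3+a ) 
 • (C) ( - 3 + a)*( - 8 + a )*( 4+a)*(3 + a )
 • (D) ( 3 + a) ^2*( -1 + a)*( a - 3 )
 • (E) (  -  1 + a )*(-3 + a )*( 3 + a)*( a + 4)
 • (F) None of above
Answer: E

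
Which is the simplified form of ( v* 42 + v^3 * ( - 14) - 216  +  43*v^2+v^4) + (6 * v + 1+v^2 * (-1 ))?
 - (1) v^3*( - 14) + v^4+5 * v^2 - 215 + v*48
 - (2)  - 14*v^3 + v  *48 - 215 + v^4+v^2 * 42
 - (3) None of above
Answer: 2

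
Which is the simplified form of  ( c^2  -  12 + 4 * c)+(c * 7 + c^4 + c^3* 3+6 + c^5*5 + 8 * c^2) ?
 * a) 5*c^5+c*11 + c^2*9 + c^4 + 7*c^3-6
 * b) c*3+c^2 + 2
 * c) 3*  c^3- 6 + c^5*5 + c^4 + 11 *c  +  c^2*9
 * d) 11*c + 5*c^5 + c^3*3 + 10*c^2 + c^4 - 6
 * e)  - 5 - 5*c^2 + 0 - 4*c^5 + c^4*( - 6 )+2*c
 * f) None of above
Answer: c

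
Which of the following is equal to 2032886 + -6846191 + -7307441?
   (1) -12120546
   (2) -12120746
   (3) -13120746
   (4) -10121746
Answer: 2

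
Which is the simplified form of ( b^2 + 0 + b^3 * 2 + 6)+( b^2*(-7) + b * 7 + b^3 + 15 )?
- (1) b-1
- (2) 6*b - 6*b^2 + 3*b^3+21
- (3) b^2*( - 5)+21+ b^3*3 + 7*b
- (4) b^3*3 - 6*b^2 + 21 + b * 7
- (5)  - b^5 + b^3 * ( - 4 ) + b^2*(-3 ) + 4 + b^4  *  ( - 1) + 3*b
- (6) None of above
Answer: 4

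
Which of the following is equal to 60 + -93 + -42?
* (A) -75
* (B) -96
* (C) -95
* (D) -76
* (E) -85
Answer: A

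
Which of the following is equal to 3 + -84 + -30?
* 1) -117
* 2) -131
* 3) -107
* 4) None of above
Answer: 4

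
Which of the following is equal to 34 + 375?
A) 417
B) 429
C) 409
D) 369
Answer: C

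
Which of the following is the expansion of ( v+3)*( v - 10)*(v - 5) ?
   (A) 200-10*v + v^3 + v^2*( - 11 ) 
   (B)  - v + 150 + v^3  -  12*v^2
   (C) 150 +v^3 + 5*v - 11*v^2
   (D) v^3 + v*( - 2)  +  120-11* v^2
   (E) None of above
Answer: E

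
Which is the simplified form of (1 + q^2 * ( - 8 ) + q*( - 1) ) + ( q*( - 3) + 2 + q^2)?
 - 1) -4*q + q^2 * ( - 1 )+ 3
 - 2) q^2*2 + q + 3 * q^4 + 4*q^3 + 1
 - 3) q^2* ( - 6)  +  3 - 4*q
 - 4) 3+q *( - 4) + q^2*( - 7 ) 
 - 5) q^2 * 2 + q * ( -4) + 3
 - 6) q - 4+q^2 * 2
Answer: 4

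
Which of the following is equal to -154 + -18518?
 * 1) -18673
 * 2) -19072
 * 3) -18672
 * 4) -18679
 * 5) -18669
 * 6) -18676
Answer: 3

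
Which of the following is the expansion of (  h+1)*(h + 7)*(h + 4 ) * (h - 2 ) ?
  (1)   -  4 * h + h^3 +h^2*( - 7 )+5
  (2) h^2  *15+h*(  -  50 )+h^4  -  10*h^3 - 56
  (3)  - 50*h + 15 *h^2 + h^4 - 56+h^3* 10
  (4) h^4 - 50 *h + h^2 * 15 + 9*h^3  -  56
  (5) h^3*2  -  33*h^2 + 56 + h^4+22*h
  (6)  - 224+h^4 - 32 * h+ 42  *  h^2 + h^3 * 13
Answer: 3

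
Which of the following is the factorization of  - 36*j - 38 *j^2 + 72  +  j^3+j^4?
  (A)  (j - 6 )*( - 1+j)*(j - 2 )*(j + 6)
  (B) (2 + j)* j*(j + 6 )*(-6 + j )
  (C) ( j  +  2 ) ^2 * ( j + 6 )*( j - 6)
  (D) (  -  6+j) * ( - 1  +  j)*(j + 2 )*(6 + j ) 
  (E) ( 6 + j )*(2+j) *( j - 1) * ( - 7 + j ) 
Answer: D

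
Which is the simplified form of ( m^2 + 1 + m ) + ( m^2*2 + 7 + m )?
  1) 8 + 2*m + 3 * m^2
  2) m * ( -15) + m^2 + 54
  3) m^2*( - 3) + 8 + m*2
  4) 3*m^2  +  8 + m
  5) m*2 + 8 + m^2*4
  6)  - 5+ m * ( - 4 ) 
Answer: 1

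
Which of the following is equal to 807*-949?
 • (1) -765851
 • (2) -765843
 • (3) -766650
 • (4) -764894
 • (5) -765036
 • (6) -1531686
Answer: 2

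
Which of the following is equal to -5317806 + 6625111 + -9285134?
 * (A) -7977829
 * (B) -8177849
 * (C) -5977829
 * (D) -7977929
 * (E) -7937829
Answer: A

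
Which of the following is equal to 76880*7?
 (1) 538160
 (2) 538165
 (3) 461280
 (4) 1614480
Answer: 1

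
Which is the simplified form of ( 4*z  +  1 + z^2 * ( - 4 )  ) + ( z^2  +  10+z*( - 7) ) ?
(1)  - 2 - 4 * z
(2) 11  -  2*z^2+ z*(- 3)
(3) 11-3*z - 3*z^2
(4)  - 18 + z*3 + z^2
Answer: 3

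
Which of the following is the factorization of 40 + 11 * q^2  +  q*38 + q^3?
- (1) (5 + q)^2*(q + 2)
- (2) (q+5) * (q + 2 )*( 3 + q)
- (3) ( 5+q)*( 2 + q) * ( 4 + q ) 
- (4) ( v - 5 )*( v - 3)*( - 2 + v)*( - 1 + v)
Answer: 3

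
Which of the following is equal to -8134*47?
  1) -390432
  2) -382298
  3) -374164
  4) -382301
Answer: 2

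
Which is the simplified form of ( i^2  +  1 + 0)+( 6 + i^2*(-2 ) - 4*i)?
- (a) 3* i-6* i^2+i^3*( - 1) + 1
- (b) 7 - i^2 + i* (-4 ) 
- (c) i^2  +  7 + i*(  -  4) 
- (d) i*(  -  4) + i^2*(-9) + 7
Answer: b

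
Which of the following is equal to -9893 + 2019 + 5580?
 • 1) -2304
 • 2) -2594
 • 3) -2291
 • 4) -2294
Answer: 4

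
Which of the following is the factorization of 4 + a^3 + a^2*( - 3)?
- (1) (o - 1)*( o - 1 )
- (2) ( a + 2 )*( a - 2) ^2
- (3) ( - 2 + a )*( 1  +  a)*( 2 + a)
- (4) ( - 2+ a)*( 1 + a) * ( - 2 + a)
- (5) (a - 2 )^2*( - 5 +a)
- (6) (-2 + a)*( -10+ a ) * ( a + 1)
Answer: 4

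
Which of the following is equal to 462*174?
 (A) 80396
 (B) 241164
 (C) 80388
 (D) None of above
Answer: C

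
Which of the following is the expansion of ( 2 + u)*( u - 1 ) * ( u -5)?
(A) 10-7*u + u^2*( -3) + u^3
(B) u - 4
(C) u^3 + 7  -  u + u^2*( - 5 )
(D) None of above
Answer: D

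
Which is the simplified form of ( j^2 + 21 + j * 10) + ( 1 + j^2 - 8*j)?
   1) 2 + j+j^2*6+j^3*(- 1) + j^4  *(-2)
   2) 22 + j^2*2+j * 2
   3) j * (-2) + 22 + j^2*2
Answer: 2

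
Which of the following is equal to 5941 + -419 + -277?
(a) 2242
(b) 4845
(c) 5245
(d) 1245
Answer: c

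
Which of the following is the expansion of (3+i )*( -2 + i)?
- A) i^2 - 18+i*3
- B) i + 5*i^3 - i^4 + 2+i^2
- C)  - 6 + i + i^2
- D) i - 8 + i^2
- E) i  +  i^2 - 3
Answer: C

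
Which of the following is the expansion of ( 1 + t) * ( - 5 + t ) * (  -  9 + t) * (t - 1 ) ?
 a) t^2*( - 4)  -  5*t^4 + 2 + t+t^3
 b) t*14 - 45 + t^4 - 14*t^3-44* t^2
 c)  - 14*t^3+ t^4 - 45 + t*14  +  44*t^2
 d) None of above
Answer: c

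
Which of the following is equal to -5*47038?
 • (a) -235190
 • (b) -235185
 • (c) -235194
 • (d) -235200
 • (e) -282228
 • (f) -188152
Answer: a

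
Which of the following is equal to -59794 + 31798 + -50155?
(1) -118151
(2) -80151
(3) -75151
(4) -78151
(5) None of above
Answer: 4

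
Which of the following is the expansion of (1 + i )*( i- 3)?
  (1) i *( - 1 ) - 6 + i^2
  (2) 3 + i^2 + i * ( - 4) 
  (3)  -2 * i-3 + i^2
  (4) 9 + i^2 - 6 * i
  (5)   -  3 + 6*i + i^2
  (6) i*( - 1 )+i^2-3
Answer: 3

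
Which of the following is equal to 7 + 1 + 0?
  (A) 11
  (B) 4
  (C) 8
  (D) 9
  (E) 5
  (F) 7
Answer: C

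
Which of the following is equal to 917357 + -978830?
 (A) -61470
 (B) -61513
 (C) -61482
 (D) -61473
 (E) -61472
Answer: D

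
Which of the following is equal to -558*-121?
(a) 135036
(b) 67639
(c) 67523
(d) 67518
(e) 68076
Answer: d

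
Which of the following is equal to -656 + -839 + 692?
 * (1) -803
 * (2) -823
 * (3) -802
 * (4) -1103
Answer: 1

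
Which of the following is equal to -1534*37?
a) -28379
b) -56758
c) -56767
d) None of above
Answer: b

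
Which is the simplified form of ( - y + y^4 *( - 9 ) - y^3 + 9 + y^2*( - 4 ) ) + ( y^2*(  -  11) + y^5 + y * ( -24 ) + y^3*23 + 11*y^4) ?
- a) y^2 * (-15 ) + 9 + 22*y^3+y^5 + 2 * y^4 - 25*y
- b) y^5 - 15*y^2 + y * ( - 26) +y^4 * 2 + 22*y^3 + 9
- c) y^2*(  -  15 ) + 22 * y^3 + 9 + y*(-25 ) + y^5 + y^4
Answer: a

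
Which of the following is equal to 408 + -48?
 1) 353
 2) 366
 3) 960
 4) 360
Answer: 4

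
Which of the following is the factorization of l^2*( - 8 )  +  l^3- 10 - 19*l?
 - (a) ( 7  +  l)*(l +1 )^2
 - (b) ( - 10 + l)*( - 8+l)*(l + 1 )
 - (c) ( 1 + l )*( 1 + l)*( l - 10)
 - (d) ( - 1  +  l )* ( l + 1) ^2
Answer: c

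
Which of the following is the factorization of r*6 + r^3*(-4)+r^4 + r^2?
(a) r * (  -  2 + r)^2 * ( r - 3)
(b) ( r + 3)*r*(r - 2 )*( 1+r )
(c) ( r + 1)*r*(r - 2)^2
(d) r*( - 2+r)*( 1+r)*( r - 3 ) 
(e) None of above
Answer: d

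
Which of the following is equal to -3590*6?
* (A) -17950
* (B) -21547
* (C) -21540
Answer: C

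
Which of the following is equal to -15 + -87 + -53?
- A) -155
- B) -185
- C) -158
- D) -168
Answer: A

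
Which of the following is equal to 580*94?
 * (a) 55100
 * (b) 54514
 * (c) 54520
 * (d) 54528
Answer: c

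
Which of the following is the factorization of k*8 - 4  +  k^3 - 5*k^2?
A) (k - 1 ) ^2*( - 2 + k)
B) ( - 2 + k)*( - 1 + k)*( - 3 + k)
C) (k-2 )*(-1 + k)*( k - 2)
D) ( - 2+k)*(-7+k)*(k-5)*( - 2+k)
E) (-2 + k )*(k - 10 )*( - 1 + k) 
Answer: C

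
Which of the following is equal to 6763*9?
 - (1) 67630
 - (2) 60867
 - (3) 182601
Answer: 2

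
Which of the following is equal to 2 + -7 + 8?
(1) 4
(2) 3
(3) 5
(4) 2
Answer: 2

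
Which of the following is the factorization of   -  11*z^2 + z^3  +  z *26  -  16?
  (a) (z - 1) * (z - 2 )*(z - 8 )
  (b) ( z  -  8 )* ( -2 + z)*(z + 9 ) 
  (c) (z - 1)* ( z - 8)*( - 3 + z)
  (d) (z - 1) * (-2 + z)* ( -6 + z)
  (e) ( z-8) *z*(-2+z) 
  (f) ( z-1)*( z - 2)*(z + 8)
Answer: a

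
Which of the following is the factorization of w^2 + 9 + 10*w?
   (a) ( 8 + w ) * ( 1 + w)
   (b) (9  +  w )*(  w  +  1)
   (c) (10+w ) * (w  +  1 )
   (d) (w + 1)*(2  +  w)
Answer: b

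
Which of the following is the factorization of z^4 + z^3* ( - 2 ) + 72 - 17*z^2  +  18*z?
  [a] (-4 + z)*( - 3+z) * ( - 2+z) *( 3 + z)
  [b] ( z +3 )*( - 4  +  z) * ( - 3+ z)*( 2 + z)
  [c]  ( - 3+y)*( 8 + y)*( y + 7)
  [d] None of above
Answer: b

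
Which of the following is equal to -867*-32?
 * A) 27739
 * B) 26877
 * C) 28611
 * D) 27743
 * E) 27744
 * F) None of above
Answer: E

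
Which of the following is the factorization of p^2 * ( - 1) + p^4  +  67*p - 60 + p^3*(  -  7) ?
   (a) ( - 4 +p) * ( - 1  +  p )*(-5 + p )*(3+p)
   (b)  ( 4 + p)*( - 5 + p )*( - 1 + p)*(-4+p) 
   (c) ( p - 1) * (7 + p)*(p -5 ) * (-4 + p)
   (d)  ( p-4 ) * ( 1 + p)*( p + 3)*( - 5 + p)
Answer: a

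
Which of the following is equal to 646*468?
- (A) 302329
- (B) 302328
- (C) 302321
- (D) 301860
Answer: B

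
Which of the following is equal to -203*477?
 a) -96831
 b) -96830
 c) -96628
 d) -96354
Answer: a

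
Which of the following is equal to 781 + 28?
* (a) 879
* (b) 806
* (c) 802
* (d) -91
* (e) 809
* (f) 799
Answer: e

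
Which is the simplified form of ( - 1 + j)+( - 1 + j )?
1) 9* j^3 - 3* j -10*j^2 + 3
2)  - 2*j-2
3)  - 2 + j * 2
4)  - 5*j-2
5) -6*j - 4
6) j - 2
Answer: 3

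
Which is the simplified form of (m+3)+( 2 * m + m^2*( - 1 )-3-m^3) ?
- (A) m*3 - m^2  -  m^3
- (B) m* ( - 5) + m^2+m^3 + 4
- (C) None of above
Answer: A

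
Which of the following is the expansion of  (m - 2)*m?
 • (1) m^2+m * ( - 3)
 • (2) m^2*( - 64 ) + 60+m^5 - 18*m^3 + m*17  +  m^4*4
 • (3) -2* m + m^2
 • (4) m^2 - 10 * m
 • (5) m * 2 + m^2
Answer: 3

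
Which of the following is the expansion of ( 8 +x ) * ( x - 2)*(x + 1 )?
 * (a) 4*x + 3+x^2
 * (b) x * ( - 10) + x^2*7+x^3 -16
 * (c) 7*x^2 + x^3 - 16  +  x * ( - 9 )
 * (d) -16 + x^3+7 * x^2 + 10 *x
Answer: b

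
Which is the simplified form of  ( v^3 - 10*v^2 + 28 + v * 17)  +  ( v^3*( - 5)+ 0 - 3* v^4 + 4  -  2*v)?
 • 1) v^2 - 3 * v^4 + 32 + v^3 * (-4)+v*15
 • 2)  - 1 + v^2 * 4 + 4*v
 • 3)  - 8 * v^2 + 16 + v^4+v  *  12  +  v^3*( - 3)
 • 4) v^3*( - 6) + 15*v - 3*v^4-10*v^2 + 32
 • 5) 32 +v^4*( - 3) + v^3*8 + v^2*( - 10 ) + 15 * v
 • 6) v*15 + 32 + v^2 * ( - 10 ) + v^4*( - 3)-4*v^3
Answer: 6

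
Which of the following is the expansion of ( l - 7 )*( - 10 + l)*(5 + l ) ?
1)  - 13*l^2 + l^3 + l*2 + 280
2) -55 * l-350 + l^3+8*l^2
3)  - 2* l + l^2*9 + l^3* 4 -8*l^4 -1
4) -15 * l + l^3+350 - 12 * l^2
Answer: 4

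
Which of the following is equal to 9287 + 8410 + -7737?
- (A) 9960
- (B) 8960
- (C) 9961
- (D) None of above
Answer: A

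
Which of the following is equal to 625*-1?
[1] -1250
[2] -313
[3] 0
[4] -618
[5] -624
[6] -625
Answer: 6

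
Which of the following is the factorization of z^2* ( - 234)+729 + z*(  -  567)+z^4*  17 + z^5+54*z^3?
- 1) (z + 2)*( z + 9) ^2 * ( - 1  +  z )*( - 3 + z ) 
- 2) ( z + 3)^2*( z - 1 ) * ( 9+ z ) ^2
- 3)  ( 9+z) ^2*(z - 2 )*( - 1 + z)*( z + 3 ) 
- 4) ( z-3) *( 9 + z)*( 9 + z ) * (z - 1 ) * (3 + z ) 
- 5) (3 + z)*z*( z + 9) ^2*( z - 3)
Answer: 4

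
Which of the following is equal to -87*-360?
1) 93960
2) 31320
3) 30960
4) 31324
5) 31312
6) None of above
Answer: 2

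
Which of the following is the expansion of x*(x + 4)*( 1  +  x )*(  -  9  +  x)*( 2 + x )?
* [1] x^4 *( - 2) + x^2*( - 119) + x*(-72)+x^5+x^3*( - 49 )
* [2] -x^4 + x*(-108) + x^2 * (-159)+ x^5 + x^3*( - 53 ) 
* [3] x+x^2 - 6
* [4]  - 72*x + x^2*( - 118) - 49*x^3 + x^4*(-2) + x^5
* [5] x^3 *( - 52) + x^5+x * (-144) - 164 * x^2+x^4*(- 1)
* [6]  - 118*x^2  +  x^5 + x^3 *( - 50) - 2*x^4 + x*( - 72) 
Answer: 4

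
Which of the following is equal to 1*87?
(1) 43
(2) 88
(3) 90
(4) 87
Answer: 4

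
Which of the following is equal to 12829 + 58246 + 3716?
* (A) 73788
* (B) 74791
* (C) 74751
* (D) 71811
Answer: B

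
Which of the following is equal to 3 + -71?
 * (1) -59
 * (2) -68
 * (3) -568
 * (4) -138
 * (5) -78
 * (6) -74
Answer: 2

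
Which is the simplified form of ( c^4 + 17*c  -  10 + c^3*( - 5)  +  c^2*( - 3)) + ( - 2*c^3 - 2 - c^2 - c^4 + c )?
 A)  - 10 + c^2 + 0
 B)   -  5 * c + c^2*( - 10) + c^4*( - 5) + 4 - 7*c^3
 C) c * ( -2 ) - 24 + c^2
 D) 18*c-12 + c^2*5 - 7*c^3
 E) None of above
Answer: E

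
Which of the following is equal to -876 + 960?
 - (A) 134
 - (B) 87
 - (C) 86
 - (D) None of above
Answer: D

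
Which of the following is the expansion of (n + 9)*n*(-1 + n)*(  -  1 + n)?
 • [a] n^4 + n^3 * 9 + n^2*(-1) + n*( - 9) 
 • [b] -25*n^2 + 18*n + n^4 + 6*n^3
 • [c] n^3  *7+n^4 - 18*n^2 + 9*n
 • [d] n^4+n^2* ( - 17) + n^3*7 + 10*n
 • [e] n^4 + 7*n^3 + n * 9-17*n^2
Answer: e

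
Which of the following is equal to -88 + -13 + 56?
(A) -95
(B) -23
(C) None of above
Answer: C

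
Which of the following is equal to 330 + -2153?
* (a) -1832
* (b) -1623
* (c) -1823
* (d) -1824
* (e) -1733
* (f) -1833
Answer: c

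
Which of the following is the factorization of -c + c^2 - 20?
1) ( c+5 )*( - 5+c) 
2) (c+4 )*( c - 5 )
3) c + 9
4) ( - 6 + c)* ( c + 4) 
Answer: 2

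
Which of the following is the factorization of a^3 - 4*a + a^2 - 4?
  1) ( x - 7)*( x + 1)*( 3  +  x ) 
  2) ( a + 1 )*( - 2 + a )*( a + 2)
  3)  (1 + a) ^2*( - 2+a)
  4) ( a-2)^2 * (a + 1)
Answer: 2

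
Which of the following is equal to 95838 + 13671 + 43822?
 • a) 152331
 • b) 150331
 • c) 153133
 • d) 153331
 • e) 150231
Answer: d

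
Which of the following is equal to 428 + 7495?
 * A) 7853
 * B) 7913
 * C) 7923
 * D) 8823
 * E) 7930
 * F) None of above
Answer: C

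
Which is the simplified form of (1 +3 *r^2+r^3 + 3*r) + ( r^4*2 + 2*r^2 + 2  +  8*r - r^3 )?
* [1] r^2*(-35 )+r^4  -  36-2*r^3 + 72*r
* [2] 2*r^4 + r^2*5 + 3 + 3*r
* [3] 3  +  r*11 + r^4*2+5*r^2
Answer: 3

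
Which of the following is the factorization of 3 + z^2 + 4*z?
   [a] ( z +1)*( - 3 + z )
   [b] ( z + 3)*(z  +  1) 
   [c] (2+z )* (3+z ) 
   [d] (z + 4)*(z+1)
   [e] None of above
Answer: b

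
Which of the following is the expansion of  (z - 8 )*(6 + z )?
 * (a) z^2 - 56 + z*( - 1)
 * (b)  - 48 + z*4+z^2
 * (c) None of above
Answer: c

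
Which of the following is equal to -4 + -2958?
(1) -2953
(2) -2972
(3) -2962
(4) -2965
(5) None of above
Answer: 3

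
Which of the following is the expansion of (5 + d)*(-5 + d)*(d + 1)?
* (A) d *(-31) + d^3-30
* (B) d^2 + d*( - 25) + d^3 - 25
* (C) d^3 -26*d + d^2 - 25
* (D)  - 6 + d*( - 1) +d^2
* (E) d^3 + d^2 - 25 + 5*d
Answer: B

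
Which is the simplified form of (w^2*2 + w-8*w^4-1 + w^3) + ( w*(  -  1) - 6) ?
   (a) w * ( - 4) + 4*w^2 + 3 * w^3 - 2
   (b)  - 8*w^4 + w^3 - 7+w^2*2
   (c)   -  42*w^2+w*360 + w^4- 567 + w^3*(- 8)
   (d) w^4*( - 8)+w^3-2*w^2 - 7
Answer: b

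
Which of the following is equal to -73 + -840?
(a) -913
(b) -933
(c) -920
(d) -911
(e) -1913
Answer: a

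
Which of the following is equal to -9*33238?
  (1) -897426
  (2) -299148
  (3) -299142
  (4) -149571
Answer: 3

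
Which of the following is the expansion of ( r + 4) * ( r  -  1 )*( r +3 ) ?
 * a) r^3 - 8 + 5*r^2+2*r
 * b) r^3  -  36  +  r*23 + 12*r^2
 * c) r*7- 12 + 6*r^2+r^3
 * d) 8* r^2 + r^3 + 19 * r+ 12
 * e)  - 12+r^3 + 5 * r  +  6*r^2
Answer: e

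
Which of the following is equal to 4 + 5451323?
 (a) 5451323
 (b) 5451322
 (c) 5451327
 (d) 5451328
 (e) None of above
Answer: c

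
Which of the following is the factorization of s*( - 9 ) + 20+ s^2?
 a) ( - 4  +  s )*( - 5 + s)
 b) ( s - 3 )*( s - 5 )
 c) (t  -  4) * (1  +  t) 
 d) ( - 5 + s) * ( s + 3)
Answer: a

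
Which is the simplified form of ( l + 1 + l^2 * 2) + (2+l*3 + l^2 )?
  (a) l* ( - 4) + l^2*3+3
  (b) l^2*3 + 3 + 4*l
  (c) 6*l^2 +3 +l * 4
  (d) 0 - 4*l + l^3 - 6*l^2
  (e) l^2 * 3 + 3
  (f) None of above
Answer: b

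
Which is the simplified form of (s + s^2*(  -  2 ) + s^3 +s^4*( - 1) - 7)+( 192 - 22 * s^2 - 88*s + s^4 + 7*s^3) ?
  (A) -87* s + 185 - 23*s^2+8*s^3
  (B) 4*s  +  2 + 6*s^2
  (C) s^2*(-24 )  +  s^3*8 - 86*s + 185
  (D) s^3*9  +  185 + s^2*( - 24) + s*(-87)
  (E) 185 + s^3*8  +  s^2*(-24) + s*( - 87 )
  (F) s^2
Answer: E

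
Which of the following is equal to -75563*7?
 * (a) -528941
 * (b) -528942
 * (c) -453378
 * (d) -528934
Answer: a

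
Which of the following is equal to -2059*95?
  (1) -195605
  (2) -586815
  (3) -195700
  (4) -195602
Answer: 1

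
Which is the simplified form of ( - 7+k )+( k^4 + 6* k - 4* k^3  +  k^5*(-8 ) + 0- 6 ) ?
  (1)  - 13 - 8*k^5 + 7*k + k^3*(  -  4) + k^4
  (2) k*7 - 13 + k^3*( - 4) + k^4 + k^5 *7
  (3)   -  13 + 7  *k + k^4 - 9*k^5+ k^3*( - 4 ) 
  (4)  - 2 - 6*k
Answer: 1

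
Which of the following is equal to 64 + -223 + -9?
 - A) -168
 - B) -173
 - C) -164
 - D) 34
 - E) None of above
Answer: A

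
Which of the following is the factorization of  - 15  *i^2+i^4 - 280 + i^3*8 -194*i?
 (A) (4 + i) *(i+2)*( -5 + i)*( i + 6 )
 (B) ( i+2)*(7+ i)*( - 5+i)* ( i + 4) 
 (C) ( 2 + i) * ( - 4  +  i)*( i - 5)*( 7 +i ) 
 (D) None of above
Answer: B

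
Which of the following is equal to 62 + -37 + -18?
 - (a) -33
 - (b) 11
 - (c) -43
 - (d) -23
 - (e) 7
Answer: e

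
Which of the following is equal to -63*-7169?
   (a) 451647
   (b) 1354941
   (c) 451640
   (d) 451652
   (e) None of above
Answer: a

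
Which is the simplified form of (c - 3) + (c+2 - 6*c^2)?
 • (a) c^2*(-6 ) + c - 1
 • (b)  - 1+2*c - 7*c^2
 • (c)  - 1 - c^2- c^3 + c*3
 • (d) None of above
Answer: d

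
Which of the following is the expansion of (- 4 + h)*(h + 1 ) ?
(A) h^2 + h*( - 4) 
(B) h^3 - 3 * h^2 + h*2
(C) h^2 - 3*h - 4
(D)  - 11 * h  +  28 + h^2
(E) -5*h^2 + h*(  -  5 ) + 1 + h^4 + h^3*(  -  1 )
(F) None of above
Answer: C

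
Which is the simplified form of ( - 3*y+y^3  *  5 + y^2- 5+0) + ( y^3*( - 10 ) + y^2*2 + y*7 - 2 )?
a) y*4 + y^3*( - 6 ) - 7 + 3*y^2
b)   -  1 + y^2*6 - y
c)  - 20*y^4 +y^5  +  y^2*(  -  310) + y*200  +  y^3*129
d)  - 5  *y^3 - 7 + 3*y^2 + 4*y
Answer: d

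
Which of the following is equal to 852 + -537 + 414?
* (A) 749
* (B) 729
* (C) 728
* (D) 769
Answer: B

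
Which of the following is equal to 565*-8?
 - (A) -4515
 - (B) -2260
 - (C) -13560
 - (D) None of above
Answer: D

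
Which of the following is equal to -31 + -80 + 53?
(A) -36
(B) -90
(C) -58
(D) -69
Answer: C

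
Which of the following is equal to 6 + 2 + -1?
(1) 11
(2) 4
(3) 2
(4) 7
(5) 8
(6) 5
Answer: 4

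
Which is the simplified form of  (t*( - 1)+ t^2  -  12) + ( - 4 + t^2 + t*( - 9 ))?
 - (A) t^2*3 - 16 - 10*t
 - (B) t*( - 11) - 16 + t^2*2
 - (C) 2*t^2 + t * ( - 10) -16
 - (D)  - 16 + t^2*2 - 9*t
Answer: C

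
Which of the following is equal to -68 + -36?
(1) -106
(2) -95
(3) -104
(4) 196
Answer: 3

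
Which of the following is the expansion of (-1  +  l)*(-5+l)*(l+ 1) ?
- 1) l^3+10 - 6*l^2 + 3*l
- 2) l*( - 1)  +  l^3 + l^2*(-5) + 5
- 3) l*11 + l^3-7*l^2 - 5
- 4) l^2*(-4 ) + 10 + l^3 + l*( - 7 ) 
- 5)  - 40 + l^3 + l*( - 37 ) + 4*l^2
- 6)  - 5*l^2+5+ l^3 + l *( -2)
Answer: 2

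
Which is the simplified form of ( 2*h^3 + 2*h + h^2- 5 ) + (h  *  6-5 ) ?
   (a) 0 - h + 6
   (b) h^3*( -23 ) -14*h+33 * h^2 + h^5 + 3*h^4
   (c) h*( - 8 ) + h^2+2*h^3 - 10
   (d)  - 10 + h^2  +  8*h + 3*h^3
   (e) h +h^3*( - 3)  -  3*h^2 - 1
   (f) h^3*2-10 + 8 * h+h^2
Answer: f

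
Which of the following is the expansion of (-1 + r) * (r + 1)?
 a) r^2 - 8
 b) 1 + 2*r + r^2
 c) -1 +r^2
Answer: c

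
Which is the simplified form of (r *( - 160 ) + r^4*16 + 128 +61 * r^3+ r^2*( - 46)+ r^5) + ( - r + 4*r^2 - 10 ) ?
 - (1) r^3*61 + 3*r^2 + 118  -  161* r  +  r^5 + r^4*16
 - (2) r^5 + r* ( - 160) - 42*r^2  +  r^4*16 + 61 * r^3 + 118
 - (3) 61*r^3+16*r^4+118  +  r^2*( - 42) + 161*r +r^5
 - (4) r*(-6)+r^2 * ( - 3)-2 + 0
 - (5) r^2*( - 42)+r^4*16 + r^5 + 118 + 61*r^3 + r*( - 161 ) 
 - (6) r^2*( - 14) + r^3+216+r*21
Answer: 5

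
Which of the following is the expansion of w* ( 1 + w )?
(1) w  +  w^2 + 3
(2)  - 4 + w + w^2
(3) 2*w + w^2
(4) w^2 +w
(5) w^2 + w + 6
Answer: 4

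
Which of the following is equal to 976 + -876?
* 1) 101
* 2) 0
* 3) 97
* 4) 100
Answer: 4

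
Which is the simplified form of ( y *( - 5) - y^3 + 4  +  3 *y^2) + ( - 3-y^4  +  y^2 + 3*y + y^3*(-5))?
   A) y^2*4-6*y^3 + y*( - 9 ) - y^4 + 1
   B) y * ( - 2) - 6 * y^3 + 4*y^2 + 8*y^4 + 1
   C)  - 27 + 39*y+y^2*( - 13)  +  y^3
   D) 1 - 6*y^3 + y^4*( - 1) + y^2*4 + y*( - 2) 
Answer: D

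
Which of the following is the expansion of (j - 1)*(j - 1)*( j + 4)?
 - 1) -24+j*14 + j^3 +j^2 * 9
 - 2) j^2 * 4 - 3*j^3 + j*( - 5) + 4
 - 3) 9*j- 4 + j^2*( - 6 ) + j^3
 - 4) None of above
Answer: 4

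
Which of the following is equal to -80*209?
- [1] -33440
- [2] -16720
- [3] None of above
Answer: 2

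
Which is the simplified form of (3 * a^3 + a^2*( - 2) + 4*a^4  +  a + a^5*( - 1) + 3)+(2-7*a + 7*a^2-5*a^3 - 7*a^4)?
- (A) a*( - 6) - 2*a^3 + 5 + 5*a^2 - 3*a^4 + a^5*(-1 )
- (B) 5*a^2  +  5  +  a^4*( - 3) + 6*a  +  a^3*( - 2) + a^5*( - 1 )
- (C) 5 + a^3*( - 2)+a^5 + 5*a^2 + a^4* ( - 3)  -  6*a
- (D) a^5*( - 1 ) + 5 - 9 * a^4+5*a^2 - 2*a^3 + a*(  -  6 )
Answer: A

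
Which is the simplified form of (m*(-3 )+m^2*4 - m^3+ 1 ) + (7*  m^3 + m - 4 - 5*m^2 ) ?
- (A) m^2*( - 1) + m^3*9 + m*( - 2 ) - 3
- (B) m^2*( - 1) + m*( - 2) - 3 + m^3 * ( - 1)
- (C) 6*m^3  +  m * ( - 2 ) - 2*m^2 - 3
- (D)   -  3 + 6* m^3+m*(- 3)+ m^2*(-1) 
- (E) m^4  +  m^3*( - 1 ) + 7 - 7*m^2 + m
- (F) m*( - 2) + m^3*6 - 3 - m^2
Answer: F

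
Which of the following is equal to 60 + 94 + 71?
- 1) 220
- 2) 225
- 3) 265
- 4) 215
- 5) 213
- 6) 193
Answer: 2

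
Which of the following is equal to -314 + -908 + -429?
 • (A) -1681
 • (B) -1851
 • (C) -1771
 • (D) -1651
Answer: D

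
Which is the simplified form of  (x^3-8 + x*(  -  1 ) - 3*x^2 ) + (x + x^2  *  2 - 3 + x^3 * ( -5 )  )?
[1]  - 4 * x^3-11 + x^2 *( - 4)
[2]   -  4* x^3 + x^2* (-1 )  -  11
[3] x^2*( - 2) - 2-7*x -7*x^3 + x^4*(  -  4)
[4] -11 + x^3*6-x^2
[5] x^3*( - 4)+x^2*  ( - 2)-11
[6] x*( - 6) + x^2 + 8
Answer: 2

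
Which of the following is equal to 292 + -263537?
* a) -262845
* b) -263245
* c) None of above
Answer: b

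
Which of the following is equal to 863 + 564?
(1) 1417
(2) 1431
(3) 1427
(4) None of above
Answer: 3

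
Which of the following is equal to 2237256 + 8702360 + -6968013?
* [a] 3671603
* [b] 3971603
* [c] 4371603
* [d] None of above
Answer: b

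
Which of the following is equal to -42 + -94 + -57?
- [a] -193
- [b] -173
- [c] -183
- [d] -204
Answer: a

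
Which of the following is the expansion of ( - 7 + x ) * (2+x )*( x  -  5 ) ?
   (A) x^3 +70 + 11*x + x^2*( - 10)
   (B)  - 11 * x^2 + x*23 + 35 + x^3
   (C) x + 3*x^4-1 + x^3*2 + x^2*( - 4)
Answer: A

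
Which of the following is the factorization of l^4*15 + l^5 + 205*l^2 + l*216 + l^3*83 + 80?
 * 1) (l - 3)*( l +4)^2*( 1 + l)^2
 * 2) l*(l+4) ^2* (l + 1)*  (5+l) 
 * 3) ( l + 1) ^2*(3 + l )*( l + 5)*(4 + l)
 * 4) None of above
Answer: 4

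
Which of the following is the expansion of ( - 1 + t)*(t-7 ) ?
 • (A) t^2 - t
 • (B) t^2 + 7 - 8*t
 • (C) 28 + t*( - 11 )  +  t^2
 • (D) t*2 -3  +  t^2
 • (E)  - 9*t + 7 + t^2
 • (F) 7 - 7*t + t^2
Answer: B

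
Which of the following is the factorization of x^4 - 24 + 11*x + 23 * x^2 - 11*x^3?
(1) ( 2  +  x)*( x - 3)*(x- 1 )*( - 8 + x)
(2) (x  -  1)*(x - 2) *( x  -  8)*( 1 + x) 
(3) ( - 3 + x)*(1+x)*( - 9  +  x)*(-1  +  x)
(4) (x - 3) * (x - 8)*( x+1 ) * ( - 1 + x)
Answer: 4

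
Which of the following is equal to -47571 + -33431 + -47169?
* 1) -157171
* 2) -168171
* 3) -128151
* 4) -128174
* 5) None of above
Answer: 5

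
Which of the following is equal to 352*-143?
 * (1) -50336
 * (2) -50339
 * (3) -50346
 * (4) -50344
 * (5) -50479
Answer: 1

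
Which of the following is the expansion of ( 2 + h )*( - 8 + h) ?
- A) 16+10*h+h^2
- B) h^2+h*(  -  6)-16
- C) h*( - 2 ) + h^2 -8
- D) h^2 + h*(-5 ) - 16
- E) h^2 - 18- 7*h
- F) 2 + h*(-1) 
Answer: B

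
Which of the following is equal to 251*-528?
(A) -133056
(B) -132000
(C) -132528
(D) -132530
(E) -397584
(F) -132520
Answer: C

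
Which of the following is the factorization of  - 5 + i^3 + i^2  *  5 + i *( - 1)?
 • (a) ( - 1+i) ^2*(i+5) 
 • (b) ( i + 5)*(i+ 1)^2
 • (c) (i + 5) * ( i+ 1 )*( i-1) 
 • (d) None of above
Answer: c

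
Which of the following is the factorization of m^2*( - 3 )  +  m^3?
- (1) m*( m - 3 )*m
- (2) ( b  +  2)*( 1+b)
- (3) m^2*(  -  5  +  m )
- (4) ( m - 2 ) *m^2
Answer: 1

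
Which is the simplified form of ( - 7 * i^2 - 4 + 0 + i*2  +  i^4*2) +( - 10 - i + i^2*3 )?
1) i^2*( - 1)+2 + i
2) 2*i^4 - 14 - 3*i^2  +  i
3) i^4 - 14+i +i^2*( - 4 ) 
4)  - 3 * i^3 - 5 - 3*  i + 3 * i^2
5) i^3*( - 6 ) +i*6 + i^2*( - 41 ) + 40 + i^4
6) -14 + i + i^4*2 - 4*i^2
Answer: 6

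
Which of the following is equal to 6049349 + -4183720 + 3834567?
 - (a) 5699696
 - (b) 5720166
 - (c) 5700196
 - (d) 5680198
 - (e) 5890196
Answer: c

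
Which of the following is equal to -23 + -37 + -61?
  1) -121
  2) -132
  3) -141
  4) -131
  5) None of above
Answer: 1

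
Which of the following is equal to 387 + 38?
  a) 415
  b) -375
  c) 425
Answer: c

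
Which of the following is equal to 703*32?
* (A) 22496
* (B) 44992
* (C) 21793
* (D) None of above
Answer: A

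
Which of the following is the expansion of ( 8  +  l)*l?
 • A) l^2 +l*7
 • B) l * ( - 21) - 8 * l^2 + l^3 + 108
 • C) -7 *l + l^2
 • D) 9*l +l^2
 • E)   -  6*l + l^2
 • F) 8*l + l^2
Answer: F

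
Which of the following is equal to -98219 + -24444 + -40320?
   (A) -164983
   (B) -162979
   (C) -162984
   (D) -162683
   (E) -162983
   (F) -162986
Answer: E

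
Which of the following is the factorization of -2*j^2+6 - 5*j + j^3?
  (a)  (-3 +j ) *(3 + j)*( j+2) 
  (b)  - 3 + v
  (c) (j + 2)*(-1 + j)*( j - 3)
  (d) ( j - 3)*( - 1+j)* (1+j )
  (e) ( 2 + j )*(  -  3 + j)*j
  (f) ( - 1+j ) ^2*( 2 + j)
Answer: c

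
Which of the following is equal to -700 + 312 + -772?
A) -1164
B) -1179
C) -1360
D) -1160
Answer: D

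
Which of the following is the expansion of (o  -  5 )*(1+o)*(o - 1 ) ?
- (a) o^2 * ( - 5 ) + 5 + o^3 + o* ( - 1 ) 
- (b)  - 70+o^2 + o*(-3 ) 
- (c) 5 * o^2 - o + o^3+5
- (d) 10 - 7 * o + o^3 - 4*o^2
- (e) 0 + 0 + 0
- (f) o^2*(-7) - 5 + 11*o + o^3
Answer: a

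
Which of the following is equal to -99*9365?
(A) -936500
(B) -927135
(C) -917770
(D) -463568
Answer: B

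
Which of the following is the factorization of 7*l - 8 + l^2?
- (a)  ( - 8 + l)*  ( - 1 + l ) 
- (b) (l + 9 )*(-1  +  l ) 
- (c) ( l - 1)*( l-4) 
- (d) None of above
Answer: d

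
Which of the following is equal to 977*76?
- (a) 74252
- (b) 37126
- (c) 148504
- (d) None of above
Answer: a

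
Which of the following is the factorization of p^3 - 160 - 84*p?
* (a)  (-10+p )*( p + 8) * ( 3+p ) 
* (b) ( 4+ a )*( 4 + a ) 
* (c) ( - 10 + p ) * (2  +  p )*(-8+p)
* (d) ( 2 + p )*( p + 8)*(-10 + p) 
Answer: d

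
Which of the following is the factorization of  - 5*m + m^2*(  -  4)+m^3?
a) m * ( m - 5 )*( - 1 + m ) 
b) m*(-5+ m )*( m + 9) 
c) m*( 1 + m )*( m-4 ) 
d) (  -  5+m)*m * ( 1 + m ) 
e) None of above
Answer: d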